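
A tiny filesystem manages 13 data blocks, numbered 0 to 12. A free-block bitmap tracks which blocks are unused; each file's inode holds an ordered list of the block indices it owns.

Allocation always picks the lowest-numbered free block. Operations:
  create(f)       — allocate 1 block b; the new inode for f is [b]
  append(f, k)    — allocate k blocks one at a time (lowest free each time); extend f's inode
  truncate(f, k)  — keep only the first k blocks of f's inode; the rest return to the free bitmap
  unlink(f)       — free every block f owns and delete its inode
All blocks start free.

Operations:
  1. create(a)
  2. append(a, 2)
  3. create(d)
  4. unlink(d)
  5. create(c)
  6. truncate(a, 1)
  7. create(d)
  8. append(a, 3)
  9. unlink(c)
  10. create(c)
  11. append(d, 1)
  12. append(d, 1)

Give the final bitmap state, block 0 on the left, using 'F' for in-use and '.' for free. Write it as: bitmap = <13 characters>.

after create(a) → a:[0]  free=[F............]
after append(a, 2) → a:[0, 1, 2]  free=[FFF..........]
after create(d) → a:[0, 1, 2], d:[3]  free=[FFFF.........]
after unlink(d) → a:[0, 1, 2]  free=[FFF..........]
after create(c) → a:[0, 1, 2], c:[3]  free=[FFFF.........]
after truncate(a, 1) → a:[0], c:[3]  free=[F..F.........]
after create(d) → a:[0], c:[3], d:[1]  free=[FF.F.........]
after append(a, 3) → a:[0, 2, 4, 5], c:[3], d:[1]  free=[FFFFFF.......]
after unlink(c) → a:[0, 2, 4, 5], d:[1]  free=[FFF.FF.......]
after create(c) → a:[0, 2, 4, 5], c:[3], d:[1]  free=[FFFFFF.......]
after append(d, 1) → a:[0, 2, 4, 5], c:[3], d:[1, 6]  free=[FFFFFFF......]
after append(d, 1) → a:[0, 2, 4, 5], c:[3], d:[1, 6, 7]  free=[FFFFFFFF.....]

bitmap = FFFFFFFF.....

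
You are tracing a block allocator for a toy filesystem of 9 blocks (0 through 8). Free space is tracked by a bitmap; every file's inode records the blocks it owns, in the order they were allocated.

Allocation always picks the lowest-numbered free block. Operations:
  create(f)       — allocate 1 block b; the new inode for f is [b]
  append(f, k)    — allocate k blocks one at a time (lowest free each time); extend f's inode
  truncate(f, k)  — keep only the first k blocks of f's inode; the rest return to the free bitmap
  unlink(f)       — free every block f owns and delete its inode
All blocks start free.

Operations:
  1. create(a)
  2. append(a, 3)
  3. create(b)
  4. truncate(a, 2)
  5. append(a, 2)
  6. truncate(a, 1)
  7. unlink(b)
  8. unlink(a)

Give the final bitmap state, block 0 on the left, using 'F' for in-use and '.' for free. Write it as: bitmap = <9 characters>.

  1. create(a)  ⇒  F........  {a→[0]}
  2. append(a, 3)  ⇒  FFFF.....  {a→[0, 1, 2, 3]}
  3. create(b)  ⇒  FFFFF....  {a→[0, 1, 2, 3]; b→[4]}
  4. truncate(a, 2)  ⇒  FF..F....  {a→[0, 1]; b→[4]}
  5. append(a, 2)  ⇒  FFFFF....  {a→[0, 1, 2, 3]; b→[4]}
  6. truncate(a, 1)  ⇒  F...F....  {a→[0]; b→[4]}
  7. unlink(b)  ⇒  F........  {a→[0]}
  8. unlink(a)  ⇒  .........  {}

bitmap = .........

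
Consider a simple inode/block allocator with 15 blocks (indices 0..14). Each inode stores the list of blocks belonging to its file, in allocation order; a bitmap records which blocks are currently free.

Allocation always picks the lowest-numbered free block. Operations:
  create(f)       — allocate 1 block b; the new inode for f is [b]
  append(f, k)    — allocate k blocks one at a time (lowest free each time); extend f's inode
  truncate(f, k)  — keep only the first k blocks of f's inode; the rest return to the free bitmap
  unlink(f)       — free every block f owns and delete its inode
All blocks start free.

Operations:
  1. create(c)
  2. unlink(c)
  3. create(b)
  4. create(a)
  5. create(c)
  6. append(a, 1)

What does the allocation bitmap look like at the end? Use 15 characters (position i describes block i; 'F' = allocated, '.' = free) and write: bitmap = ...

bitmap = FFFF...........

  1. create(c)  ⇒  F..............  {c→[0]}
  2. unlink(c)  ⇒  ...............  {}
  3. create(b)  ⇒  F..............  {b→[0]}
  4. create(a)  ⇒  FF.............  {a→[1]; b→[0]}
  5. create(c)  ⇒  FFF............  {a→[1]; b→[0]; c→[2]}
  6. append(a, 1)  ⇒  FFFF...........  {a→[1, 3]; b→[0]; c→[2]}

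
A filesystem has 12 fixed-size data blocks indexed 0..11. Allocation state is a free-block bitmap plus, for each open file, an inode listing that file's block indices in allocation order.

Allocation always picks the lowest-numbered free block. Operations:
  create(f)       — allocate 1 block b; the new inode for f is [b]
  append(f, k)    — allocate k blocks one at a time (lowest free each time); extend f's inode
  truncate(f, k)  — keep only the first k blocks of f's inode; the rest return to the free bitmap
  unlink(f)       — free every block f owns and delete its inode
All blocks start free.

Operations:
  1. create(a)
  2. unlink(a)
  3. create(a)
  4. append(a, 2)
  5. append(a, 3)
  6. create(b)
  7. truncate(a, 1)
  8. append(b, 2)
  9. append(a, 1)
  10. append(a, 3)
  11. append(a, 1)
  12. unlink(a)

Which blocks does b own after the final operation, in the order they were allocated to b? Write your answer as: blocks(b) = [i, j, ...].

blocks(b) = [6, 1, 2]

after create(a) → a:[0]  free=[F...........]
after unlink(a) →   free=[............]
after create(a) → a:[0]  free=[F...........]
after append(a, 2) → a:[0, 1, 2]  free=[FFF.........]
after append(a, 3) → a:[0, 1, 2, 3, 4, 5]  free=[FFFFFF......]
after create(b) → a:[0, 1, 2, 3, 4, 5], b:[6]  free=[FFFFFFF.....]
after truncate(a, 1) → a:[0], b:[6]  free=[F.....F.....]
after append(b, 2) → a:[0], b:[6, 1, 2]  free=[FFF...F.....]
after append(a, 1) → a:[0, 3], b:[6, 1, 2]  free=[FFFF..F.....]
after append(a, 3) → a:[0, 3, 4, 5, 7], b:[6, 1, 2]  free=[FFFFFFFF....]
after append(a, 1) → a:[0, 3, 4, 5, 7, 8], b:[6, 1, 2]  free=[FFFFFFFFF...]
after unlink(a) → b:[6, 1, 2]  free=[.FF...F.....]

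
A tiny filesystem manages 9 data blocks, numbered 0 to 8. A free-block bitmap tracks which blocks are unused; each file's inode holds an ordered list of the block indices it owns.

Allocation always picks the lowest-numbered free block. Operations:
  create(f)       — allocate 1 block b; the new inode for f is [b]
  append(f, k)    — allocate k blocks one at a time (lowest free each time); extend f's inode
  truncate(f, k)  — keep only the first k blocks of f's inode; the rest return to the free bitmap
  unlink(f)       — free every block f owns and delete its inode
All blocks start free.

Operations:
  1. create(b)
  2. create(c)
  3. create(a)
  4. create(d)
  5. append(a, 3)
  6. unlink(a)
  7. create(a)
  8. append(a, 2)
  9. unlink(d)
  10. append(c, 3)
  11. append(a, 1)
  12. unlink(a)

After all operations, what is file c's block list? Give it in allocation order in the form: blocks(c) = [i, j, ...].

blocks(c) = [1, 3, 6, 7]

after create(b) → b:[0]  free=[F........]
after create(c) → b:[0], c:[1]  free=[FF.......]
after create(a) → a:[2], b:[0], c:[1]  free=[FFF......]
after create(d) → a:[2], b:[0], c:[1], d:[3]  free=[FFFF.....]
after append(a, 3) → a:[2, 4, 5, 6], b:[0], c:[1], d:[3]  free=[FFFFFFF..]
after unlink(a) → b:[0], c:[1], d:[3]  free=[FF.F.....]
after create(a) → a:[2], b:[0], c:[1], d:[3]  free=[FFFF.....]
after append(a, 2) → a:[2, 4, 5], b:[0], c:[1], d:[3]  free=[FFFFFF...]
after unlink(d) → a:[2, 4, 5], b:[0], c:[1]  free=[FFF.FF...]
after append(c, 3) → a:[2, 4, 5], b:[0], c:[1, 3, 6, 7]  free=[FFFFFFFF.]
after append(a, 1) → a:[2, 4, 5, 8], b:[0], c:[1, 3, 6, 7]  free=[FFFFFFFFF]
after unlink(a) → b:[0], c:[1, 3, 6, 7]  free=[FF.F..FF.]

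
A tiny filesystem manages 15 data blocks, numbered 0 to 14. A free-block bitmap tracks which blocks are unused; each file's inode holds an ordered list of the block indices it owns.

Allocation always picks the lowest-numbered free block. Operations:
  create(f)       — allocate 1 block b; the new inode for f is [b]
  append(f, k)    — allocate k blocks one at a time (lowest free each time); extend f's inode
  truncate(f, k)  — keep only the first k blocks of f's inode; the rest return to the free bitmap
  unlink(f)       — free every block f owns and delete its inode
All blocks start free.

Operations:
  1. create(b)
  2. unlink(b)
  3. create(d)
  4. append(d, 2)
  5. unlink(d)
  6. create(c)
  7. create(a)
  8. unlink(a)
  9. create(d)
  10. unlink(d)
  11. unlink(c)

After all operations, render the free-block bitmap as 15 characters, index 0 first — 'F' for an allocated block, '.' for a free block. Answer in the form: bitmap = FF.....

  1. create(b)  ⇒  F..............  {b→[0]}
  2. unlink(b)  ⇒  ...............  {}
  3. create(d)  ⇒  F..............  {d→[0]}
  4. append(d, 2)  ⇒  FFF............  {d→[0, 1, 2]}
  5. unlink(d)  ⇒  ...............  {}
  6. create(c)  ⇒  F..............  {c→[0]}
  7. create(a)  ⇒  FF.............  {a→[1]; c→[0]}
  8. unlink(a)  ⇒  F..............  {c→[0]}
  9. create(d)  ⇒  FF.............  {c→[0]; d→[1]}
  10. unlink(d)  ⇒  F..............  {c→[0]}
  11. unlink(c)  ⇒  ...............  {}

bitmap = ...............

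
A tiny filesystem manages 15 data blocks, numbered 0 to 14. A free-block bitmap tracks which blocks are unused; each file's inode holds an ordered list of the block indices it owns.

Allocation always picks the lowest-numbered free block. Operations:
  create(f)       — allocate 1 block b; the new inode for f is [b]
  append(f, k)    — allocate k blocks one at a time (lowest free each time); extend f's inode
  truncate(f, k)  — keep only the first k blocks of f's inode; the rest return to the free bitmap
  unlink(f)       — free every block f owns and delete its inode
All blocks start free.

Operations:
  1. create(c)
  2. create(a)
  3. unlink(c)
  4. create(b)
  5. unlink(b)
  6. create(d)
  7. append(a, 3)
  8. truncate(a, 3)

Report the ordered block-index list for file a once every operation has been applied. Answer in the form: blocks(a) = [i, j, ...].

blocks(a) = [1, 2, 3]

create(c): bitmap=F.............. | c=[0]
create(a): bitmap=FF............. | a=[1] c=[0]
unlink(c): bitmap=.F............. | a=[1]
create(b): bitmap=FF............. | a=[1] b=[0]
unlink(b): bitmap=.F............. | a=[1]
create(d): bitmap=FF............. | a=[1] d=[0]
append(a, 3): bitmap=FFFFF.......... | a=[1, 2, 3, 4] d=[0]
truncate(a, 3): bitmap=FFFF........... | a=[1, 2, 3] d=[0]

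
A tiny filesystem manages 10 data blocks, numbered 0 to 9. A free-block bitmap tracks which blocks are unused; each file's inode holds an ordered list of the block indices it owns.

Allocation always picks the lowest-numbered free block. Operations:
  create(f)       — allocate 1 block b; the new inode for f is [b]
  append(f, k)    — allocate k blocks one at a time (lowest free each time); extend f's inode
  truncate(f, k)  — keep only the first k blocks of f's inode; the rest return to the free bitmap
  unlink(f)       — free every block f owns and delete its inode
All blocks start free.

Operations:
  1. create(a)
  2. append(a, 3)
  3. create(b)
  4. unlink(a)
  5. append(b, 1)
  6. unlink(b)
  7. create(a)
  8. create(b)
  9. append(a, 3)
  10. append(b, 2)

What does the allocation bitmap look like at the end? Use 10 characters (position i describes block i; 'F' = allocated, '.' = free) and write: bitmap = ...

bitmap = FFFFFFF...

  1. create(a)  ⇒  F.........  {a→[0]}
  2. append(a, 3)  ⇒  FFFF......  {a→[0, 1, 2, 3]}
  3. create(b)  ⇒  FFFFF.....  {a→[0, 1, 2, 3]; b→[4]}
  4. unlink(a)  ⇒  ....F.....  {b→[4]}
  5. append(b, 1)  ⇒  F...F.....  {b→[4, 0]}
  6. unlink(b)  ⇒  ..........  {}
  7. create(a)  ⇒  F.........  {a→[0]}
  8. create(b)  ⇒  FF........  {a→[0]; b→[1]}
  9. append(a, 3)  ⇒  FFFFF.....  {a→[0, 2, 3, 4]; b→[1]}
  10. append(b, 2)  ⇒  FFFFFFF...  {a→[0, 2, 3, 4]; b→[1, 5, 6]}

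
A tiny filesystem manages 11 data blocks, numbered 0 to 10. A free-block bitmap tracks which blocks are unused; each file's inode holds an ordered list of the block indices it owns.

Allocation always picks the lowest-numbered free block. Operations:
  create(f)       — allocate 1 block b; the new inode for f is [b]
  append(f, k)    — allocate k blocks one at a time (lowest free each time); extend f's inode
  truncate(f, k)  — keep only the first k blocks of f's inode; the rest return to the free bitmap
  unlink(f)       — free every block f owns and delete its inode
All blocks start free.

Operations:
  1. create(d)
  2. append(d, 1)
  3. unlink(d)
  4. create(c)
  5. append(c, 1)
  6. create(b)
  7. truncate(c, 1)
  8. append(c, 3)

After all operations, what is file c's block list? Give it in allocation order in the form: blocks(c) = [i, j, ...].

  1. create(d)  ⇒  F..........  {d→[0]}
  2. append(d, 1)  ⇒  FF.........  {d→[0, 1]}
  3. unlink(d)  ⇒  ...........  {}
  4. create(c)  ⇒  F..........  {c→[0]}
  5. append(c, 1)  ⇒  FF.........  {c→[0, 1]}
  6. create(b)  ⇒  FFF........  {b→[2]; c→[0, 1]}
  7. truncate(c, 1)  ⇒  F.F........  {b→[2]; c→[0]}
  8. append(c, 3)  ⇒  FFFFF......  {b→[2]; c→[0, 1, 3, 4]}

blocks(c) = [0, 1, 3, 4]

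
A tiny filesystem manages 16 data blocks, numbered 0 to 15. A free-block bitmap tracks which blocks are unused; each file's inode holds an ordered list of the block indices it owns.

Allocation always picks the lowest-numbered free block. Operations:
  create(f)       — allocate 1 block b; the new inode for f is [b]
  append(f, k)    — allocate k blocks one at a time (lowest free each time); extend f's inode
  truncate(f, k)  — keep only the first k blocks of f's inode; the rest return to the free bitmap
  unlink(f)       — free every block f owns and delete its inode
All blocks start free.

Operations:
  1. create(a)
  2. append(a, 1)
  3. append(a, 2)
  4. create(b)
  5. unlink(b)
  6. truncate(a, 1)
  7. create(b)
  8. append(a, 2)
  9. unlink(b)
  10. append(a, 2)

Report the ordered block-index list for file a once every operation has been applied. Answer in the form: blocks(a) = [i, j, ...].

  1. create(a)  ⇒  F...............  {a→[0]}
  2. append(a, 1)  ⇒  FF..............  {a→[0, 1]}
  3. append(a, 2)  ⇒  FFFF............  {a→[0, 1, 2, 3]}
  4. create(b)  ⇒  FFFFF...........  {a→[0, 1, 2, 3]; b→[4]}
  5. unlink(b)  ⇒  FFFF............  {a→[0, 1, 2, 3]}
  6. truncate(a, 1)  ⇒  F...............  {a→[0]}
  7. create(b)  ⇒  FF..............  {a→[0]; b→[1]}
  8. append(a, 2)  ⇒  FFFF............  {a→[0, 2, 3]; b→[1]}
  9. unlink(b)  ⇒  F.FF............  {a→[0, 2, 3]}
  10. append(a, 2)  ⇒  FFFFF...........  {a→[0, 2, 3, 1, 4]}

blocks(a) = [0, 2, 3, 1, 4]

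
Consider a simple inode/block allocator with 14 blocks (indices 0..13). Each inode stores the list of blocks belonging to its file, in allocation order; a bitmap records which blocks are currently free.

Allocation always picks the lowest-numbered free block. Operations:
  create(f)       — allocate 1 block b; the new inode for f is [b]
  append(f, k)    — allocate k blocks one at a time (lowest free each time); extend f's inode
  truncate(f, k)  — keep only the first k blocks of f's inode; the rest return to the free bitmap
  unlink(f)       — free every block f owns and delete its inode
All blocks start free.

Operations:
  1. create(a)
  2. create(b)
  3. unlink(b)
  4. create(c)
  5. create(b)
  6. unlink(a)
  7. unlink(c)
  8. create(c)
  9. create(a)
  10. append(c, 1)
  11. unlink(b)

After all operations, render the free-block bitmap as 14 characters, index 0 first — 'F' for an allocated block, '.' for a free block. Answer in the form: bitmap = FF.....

bitmap = FF.F..........

[1] create(a) — a=0 (map F.............)
[2] create(b) — a=0 b=1 (map FF............)
[3] unlink(b) — a=0 (map F.............)
[4] create(c) — a=0 c=1 (map FF............)
[5] create(b) — a=0 b=2 c=1 (map FFF...........)
[6] unlink(a) — b=2 c=1 (map .FF...........)
[7] unlink(c) — b=2 (map ..F...........)
[8] create(c) — b=2 c=0 (map F.F...........)
[9] create(a) — a=1 b=2 c=0 (map FFF...........)
[10] append(c, 1) — a=1 b=2 c=0,3 (map FFFF..........)
[11] unlink(b) — a=1 c=0,3 (map FF.F..........)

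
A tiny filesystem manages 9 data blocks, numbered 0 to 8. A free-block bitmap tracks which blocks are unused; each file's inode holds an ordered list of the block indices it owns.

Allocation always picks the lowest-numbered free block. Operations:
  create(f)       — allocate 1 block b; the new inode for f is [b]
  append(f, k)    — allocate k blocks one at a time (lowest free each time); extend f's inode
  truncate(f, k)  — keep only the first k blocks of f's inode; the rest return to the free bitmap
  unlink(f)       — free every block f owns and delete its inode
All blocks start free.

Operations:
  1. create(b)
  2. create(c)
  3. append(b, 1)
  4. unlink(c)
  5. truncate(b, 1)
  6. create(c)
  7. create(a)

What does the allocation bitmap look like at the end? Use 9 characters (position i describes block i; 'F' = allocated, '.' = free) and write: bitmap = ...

after create(b) → b:[0]  free=[F........]
after create(c) → b:[0], c:[1]  free=[FF.......]
after append(b, 1) → b:[0, 2], c:[1]  free=[FFF......]
after unlink(c) → b:[0, 2]  free=[F.F......]
after truncate(b, 1) → b:[0]  free=[F........]
after create(c) → b:[0], c:[1]  free=[FF.......]
after create(a) → a:[2], b:[0], c:[1]  free=[FFF......]

bitmap = FFF......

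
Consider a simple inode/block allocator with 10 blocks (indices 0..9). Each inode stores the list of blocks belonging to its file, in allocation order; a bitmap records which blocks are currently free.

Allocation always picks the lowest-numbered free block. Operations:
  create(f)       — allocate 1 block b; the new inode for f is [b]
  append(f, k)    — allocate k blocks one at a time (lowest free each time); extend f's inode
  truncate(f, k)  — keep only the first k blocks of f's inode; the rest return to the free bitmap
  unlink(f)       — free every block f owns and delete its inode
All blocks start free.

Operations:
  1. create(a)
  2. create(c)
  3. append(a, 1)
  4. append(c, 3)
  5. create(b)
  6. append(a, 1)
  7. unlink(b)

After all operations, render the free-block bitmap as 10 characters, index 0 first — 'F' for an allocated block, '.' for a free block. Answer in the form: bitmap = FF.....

  1. create(a)  ⇒  F.........  {a→[0]}
  2. create(c)  ⇒  FF........  {a→[0]; c→[1]}
  3. append(a, 1)  ⇒  FFF.......  {a→[0, 2]; c→[1]}
  4. append(c, 3)  ⇒  FFFFFF....  {a→[0, 2]; c→[1, 3, 4, 5]}
  5. create(b)  ⇒  FFFFFFF...  {a→[0, 2]; b→[6]; c→[1, 3, 4, 5]}
  6. append(a, 1)  ⇒  FFFFFFFF..  {a→[0, 2, 7]; b→[6]; c→[1, 3, 4, 5]}
  7. unlink(b)  ⇒  FFFFFF.F..  {a→[0, 2, 7]; c→[1, 3, 4, 5]}

bitmap = FFFFFF.F..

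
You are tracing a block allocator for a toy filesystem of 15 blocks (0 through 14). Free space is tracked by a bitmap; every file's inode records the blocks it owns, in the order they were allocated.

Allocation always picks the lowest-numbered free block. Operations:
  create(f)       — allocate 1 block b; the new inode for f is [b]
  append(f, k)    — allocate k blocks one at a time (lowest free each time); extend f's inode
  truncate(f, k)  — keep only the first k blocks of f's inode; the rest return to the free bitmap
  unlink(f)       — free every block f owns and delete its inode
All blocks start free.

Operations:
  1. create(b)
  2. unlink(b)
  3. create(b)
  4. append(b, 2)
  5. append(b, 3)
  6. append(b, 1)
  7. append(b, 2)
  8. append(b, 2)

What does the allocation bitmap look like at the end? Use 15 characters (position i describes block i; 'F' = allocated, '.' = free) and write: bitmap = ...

create(b): bitmap=F.............. | b=[0]
unlink(b): bitmap=............... | 
create(b): bitmap=F.............. | b=[0]
append(b, 2): bitmap=FFF............ | b=[0, 1, 2]
append(b, 3): bitmap=FFFFFF......... | b=[0, 1, 2, 3, 4, 5]
append(b, 1): bitmap=FFFFFFF........ | b=[0, 1, 2, 3, 4, 5, 6]
append(b, 2): bitmap=FFFFFFFFF...... | b=[0, 1, 2, 3, 4, 5, 6, 7, 8]
append(b, 2): bitmap=FFFFFFFFFFF.... | b=[0, 1, 2, 3, 4, 5, 6, 7, 8, 9, 10]

bitmap = FFFFFFFFFFF....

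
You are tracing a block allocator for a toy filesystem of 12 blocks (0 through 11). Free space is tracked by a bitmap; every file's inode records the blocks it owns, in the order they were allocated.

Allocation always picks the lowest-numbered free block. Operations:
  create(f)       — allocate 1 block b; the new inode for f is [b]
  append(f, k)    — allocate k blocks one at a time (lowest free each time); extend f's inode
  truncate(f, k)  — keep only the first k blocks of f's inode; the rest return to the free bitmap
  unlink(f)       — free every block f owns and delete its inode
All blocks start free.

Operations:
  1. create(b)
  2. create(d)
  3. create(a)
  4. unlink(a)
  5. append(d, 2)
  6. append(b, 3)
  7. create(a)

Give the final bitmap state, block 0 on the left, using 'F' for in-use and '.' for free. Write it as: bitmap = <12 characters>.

create(b): bitmap=F........... | b=[0]
create(d): bitmap=FF.......... | b=[0] d=[1]
create(a): bitmap=FFF......... | a=[2] b=[0] d=[1]
unlink(a): bitmap=FF.......... | b=[0] d=[1]
append(d, 2): bitmap=FFFF........ | b=[0] d=[1, 2, 3]
append(b, 3): bitmap=FFFFFFF..... | b=[0, 4, 5, 6] d=[1, 2, 3]
create(a): bitmap=FFFFFFFF.... | a=[7] b=[0, 4, 5, 6] d=[1, 2, 3]

bitmap = FFFFFFFF....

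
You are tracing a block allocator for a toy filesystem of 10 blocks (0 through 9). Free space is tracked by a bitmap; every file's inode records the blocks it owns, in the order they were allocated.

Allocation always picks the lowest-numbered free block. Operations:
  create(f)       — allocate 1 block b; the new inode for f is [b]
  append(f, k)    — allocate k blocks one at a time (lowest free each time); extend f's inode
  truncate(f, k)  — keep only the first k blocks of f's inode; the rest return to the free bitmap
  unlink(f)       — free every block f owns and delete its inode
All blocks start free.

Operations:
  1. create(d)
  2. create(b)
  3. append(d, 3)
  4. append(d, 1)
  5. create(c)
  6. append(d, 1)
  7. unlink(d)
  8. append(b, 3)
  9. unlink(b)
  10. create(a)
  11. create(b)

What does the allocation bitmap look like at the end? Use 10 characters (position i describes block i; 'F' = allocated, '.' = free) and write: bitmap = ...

bitmap = FF....F...

create(d): bitmap=F......... | d=[0]
create(b): bitmap=FF........ | b=[1] d=[0]
append(d, 3): bitmap=FFFFF..... | b=[1] d=[0, 2, 3, 4]
append(d, 1): bitmap=FFFFFF.... | b=[1] d=[0, 2, 3, 4, 5]
create(c): bitmap=FFFFFFF... | b=[1] c=[6] d=[0, 2, 3, 4, 5]
append(d, 1): bitmap=FFFFFFFF.. | b=[1] c=[6] d=[0, 2, 3, 4, 5, 7]
unlink(d): bitmap=.F....F... | b=[1] c=[6]
append(b, 3): bitmap=FFFF..F... | b=[1, 0, 2, 3] c=[6]
unlink(b): bitmap=......F... | c=[6]
create(a): bitmap=F.....F... | a=[0] c=[6]
create(b): bitmap=FF....F... | a=[0] b=[1] c=[6]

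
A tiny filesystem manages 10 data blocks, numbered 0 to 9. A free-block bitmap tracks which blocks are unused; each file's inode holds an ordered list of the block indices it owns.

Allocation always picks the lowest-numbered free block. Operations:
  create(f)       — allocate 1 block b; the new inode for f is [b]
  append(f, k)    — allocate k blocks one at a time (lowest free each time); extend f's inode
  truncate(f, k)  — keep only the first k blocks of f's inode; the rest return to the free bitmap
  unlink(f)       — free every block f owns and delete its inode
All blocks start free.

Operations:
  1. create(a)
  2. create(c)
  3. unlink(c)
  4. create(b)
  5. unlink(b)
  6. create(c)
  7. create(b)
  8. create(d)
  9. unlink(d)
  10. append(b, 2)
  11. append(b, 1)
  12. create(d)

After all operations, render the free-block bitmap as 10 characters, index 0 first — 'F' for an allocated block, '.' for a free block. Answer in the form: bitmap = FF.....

bitmap = FFFFFFF...

after create(a) → a:[0]  free=[F.........]
after create(c) → a:[0], c:[1]  free=[FF........]
after unlink(c) → a:[0]  free=[F.........]
after create(b) → a:[0], b:[1]  free=[FF........]
after unlink(b) → a:[0]  free=[F.........]
after create(c) → a:[0], c:[1]  free=[FF........]
after create(b) → a:[0], b:[2], c:[1]  free=[FFF.......]
after create(d) → a:[0], b:[2], c:[1], d:[3]  free=[FFFF......]
after unlink(d) → a:[0], b:[2], c:[1]  free=[FFF.......]
after append(b, 2) → a:[0], b:[2, 3, 4], c:[1]  free=[FFFFF.....]
after append(b, 1) → a:[0], b:[2, 3, 4, 5], c:[1]  free=[FFFFFF....]
after create(d) → a:[0], b:[2, 3, 4, 5], c:[1], d:[6]  free=[FFFFFFF...]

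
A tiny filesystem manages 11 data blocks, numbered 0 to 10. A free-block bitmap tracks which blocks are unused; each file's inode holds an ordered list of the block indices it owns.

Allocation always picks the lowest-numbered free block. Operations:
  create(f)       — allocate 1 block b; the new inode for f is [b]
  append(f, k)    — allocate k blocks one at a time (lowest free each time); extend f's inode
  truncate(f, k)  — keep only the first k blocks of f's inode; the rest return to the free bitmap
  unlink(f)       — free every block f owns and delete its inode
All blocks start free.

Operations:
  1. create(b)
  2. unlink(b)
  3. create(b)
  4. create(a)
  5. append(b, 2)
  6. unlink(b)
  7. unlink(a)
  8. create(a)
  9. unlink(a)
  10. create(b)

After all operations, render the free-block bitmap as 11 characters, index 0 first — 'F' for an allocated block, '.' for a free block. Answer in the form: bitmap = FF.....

bitmap = F..........

[1] create(b) — b=0 (map F..........)
[2] unlink(b) —  (map ...........)
[3] create(b) — b=0 (map F..........)
[4] create(a) — a=1 b=0 (map FF.........)
[5] append(b, 2) — a=1 b=0,2,3 (map FFFF.......)
[6] unlink(b) — a=1 (map .F.........)
[7] unlink(a) —  (map ...........)
[8] create(a) — a=0 (map F..........)
[9] unlink(a) —  (map ...........)
[10] create(b) — b=0 (map F..........)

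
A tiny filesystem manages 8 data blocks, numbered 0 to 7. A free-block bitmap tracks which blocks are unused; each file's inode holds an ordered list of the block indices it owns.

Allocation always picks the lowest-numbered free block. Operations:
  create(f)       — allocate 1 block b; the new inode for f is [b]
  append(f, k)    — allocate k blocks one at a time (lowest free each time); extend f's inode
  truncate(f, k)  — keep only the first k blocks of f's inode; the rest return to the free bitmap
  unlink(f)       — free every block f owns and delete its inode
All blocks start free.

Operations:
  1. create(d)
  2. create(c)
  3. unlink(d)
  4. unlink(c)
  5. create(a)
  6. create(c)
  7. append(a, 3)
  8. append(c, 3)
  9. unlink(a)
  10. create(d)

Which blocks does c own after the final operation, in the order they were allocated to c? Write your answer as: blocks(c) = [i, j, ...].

blocks(c) = [1, 5, 6, 7]

after create(d) → d:[0]  free=[F.......]
after create(c) → c:[1], d:[0]  free=[FF......]
after unlink(d) → c:[1]  free=[.F......]
after unlink(c) →   free=[........]
after create(a) → a:[0]  free=[F.......]
after create(c) → a:[0], c:[1]  free=[FF......]
after append(a, 3) → a:[0, 2, 3, 4], c:[1]  free=[FFFFF...]
after append(c, 3) → a:[0, 2, 3, 4], c:[1, 5, 6, 7]  free=[FFFFFFFF]
after unlink(a) → c:[1, 5, 6, 7]  free=[.F...FFF]
after create(d) → c:[1, 5, 6, 7], d:[0]  free=[FF...FFF]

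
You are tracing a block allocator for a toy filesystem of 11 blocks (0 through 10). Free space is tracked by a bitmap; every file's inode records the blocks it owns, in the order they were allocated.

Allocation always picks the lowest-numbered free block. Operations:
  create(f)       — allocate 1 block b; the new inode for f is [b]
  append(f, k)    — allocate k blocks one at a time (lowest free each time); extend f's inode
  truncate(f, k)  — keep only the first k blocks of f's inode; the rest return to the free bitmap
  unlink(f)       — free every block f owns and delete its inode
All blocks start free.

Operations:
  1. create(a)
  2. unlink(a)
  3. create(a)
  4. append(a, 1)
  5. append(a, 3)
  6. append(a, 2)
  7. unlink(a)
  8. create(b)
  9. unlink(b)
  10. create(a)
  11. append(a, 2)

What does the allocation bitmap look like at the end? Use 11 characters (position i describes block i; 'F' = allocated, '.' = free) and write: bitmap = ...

bitmap = FFF........

  1. create(a)  ⇒  F..........  {a→[0]}
  2. unlink(a)  ⇒  ...........  {}
  3. create(a)  ⇒  F..........  {a→[0]}
  4. append(a, 1)  ⇒  FF.........  {a→[0, 1]}
  5. append(a, 3)  ⇒  FFFFF......  {a→[0, 1, 2, 3, 4]}
  6. append(a, 2)  ⇒  FFFFFFF....  {a→[0, 1, 2, 3, 4, 5, 6]}
  7. unlink(a)  ⇒  ...........  {}
  8. create(b)  ⇒  F..........  {b→[0]}
  9. unlink(b)  ⇒  ...........  {}
  10. create(a)  ⇒  F..........  {a→[0]}
  11. append(a, 2)  ⇒  FFF........  {a→[0, 1, 2]}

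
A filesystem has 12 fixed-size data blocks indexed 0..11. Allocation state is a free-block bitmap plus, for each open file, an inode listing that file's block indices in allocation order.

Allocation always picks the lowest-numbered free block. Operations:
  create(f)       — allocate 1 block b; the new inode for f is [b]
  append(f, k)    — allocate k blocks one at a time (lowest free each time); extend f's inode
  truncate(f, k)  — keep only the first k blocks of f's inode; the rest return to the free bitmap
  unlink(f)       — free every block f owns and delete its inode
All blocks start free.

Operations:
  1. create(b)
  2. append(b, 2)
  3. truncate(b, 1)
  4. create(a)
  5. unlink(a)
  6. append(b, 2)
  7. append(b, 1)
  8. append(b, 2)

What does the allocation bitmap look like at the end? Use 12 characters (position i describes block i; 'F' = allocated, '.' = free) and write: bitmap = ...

bitmap = FFFFFF......

after create(b) → b:[0]  free=[F...........]
after append(b, 2) → b:[0, 1, 2]  free=[FFF.........]
after truncate(b, 1) → b:[0]  free=[F...........]
after create(a) → a:[1], b:[0]  free=[FF..........]
after unlink(a) → b:[0]  free=[F...........]
after append(b, 2) → b:[0, 1, 2]  free=[FFF.........]
after append(b, 1) → b:[0, 1, 2, 3]  free=[FFFF........]
after append(b, 2) → b:[0, 1, 2, 3, 4, 5]  free=[FFFFFF......]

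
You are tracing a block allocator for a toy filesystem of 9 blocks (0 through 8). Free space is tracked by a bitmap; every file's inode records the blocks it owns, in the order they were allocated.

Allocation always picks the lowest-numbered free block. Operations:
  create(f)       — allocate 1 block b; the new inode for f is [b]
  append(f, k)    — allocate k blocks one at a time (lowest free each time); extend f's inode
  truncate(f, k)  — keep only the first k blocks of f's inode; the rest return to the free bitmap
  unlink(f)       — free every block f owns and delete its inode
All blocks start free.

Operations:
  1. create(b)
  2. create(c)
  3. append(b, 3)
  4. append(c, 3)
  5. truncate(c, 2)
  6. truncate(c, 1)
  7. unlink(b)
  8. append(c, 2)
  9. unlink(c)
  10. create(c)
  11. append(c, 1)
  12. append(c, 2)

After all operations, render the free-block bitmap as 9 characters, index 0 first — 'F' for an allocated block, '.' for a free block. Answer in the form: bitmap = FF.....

[1] create(b) — b=0 (map F........)
[2] create(c) — b=0 c=1 (map FF.......)
[3] append(b, 3) — b=0,2,3,4 c=1 (map FFFFF....)
[4] append(c, 3) — b=0,2,3,4 c=1,5,6,7 (map FFFFFFFF.)
[5] truncate(c, 2) — b=0,2,3,4 c=1,5 (map FFFFFF...)
[6] truncate(c, 1) — b=0,2,3,4 c=1 (map FFFFF....)
[7] unlink(b) — c=1 (map .F.......)
[8] append(c, 2) — c=1,0,2 (map FFF......)
[9] unlink(c) —  (map .........)
[10] create(c) — c=0 (map F........)
[11] append(c, 1) — c=0,1 (map FF.......)
[12] append(c, 2) — c=0,1,2,3 (map FFFF.....)

bitmap = FFFF.....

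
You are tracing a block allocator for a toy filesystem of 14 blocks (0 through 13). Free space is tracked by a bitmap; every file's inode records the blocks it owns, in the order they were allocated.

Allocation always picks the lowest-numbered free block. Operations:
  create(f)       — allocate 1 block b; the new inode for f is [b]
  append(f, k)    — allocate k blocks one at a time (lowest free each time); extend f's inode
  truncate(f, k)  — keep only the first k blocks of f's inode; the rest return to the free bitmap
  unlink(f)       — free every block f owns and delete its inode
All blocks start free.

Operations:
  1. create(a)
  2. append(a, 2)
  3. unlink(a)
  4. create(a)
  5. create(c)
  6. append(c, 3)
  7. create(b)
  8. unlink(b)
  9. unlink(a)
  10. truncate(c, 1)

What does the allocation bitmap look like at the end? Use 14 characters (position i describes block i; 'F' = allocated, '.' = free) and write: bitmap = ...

[1] create(a) — a=0 (map F.............)
[2] append(a, 2) — a=0,1,2 (map FFF...........)
[3] unlink(a) —  (map ..............)
[4] create(a) — a=0 (map F.............)
[5] create(c) — a=0 c=1 (map FF............)
[6] append(c, 3) — a=0 c=1,2,3,4 (map FFFFF.........)
[7] create(b) — a=0 b=5 c=1,2,3,4 (map FFFFFF........)
[8] unlink(b) — a=0 c=1,2,3,4 (map FFFFF.........)
[9] unlink(a) — c=1,2,3,4 (map .FFFF.........)
[10] truncate(c, 1) — c=1 (map .F............)

bitmap = .F............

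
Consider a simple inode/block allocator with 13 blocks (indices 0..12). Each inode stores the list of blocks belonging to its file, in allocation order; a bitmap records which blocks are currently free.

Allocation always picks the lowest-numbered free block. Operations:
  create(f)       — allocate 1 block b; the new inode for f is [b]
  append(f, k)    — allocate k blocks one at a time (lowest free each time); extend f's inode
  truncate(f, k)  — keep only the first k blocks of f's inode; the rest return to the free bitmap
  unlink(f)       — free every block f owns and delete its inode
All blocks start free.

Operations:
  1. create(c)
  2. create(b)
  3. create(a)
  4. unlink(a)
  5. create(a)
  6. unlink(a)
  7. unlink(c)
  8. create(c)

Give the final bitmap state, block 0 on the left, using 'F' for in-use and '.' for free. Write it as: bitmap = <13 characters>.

bitmap = FF...........

[1] create(c) — c=0 (map F............)
[2] create(b) — b=1 c=0 (map FF...........)
[3] create(a) — a=2 b=1 c=0 (map FFF..........)
[4] unlink(a) — b=1 c=0 (map FF...........)
[5] create(a) — a=2 b=1 c=0 (map FFF..........)
[6] unlink(a) — b=1 c=0 (map FF...........)
[7] unlink(c) — b=1 (map .F...........)
[8] create(c) — b=1 c=0 (map FF...........)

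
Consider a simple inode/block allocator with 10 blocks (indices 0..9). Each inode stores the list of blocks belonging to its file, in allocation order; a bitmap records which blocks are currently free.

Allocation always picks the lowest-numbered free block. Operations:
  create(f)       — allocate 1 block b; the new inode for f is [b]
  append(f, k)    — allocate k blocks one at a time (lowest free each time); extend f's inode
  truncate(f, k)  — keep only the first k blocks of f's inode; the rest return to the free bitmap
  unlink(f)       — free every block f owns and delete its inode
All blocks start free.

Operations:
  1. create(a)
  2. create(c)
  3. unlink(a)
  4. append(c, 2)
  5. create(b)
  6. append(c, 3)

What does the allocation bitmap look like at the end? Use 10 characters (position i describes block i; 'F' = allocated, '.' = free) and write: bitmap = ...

[1] create(a) — a=0 (map F.........)
[2] create(c) — a=0 c=1 (map FF........)
[3] unlink(a) — c=1 (map .F........)
[4] append(c, 2) — c=1,0,2 (map FFF.......)
[5] create(b) — b=3 c=1,0,2 (map FFFF......)
[6] append(c, 3) — b=3 c=1,0,2,4,5,6 (map FFFFFFF...)

bitmap = FFFFFFF...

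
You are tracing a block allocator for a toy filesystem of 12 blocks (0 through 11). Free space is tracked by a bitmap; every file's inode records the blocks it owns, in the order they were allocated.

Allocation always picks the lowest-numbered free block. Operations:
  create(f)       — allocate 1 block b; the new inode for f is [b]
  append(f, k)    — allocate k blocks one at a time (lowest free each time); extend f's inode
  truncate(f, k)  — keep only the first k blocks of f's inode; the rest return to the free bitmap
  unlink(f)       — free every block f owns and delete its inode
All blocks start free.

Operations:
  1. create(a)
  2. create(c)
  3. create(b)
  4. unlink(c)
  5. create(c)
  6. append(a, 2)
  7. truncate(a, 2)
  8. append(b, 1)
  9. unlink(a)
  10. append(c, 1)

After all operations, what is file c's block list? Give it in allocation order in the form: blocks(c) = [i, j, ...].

blocks(c) = [1, 0]

  1. create(a)  ⇒  F...........  {a→[0]}
  2. create(c)  ⇒  FF..........  {a→[0]; c→[1]}
  3. create(b)  ⇒  FFF.........  {a→[0]; b→[2]; c→[1]}
  4. unlink(c)  ⇒  F.F.........  {a→[0]; b→[2]}
  5. create(c)  ⇒  FFF.........  {a→[0]; b→[2]; c→[1]}
  6. append(a, 2)  ⇒  FFFFF.......  {a→[0, 3, 4]; b→[2]; c→[1]}
  7. truncate(a, 2)  ⇒  FFFF........  {a→[0, 3]; b→[2]; c→[1]}
  8. append(b, 1)  ⇒  FFFFF.......  {a→[0, 3]; b→[2, 4]; c→[1]}
  9. unlink(a)  ⇒  .FF.F.......  {b→[2, 4]; c→[1]}
  10. append(c, 1)  ⇒  FFF.F.......  {b→[2, 4]; c→[1, 0]}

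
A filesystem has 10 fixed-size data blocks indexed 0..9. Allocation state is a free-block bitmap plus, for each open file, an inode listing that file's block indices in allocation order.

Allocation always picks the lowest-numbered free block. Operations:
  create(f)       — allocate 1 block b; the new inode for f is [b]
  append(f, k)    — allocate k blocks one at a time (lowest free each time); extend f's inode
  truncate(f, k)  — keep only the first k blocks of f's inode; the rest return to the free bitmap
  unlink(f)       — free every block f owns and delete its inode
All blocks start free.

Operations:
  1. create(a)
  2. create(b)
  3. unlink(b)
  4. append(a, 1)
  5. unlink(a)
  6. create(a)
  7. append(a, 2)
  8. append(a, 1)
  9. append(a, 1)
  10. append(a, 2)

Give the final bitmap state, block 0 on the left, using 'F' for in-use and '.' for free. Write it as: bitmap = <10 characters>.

  1. create(a)  ⇒  F.........  {a→[0]}
  2. create(b)  ⇒  FF........  {a→[0]; b→[1]}
  3. unlink(b)  ⇒  F.........  {a→[0]}
  4. append(a, 1)  ⇒  FF........  {a→[0, 1]}
  5. unlink(a)  ⇒  ..........  {}
  6. create(a)  ⇒  F.........  {a→[0]}
  7. append(a, 2)  ⇒  FFF.......  {a→[0, 1, 2]}
  8. append(a, 1)  ⇒  FFFF......  {a→[0, 1, 2, 3]}
  9. append(a, 1)  ⇒  FFFFF.....  {a→[0, 1, 2, 3, 4]}
  10. append(a, 2)  ⇒  FFFFFFF...  {a→[0, 1, 2, 3, 4, 5, 6]}

bitmap = FFFFFFF...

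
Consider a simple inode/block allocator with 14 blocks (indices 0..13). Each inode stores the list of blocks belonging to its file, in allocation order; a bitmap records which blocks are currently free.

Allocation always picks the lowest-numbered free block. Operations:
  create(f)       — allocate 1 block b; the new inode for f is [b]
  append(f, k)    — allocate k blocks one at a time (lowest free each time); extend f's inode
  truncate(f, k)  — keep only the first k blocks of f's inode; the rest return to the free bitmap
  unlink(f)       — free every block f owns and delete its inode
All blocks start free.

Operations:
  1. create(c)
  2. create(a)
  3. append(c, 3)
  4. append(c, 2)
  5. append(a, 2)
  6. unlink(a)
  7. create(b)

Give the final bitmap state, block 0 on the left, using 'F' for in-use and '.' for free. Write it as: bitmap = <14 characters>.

bitmap = FFFFFFF.......

  1. create(c)  ⇒  F.............  {c→[0]}
  2. create(a)  ⇒  FF............  {a→[1]; c→[0]}
  3. append(c, 3)  ⇒  FFFFF.........  {a→[1]; c→[0, 2, 3, 4]}
  4. append(c, 2)  ⇒  FFFFFFF.......  {a→[1]; c→[0, 2, 3, 4, 5, 6]}
  5. append(a, 2)  ⇒  FFFFFFFFF.....  {a→[1, 7, 8]; c→[0, 2, 3, 4, 5, 6]}
  6. unlink(a)  ⇒  F.FFFFF.......  {c→[0, 2, 3, 4, 5, 6]}
  7. create(b)  ⇒  FFFFFFF.......  {b→[1]; c→[0, 2, 3, 4, 5, 6]}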